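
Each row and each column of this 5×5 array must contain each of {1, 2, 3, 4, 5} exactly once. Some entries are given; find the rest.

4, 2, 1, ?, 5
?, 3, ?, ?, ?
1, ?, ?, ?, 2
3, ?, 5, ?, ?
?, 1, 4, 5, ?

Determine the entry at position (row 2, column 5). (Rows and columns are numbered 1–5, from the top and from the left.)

4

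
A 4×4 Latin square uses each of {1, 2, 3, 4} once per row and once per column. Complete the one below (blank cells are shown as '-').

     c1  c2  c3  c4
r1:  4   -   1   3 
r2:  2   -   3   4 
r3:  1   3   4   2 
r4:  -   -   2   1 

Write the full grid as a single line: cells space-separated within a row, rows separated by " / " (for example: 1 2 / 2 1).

4 2 1 3 / 2 1 3 4 / 1 3 4 2 / 3 4 2 1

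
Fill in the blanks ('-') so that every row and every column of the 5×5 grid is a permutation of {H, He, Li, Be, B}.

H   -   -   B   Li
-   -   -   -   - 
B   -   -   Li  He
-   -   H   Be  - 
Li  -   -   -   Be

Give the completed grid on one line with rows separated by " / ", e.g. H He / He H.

H Be He B Li / Be B Li He H / B H Be Li He / He Li H Be B / Li He B H Be

row 3 has {He,Li,B}; column 3 has {H} — only Be is left for (r3,c3).
row 4 has {H,Be}; column 1 has {H,Li,B} — only He is left for (r4,c1).
row 4 has {H,He,Be}; column 5 has {He,Li,Be} — only B is left for (r4,c5).
row 1 has {H,Li,B}; column 3 has {H,Be} — only He is left for (r1,c3).
row 2 is empty so far; column 1 has {H,He,Li,B} — only Be is left for (r2,c1).
row 2 has {Be}; column 5 has {He,Li,Be,B} — only H is left for (r2,c5).
row 3 has {He,Li,Be,B}; column 2 is empty so far — only H is left for (r3,c2).
row 4 has {H,He,Be,B}; column 2 has {H} — only Li is left for (r4,c2).
row 5 has {Li,Be}; column 3 has {H,He,Be} — only B is left for (r5,c3).
row 1 has {H,He,Li,B}; column 2 has {H,Li} — only Be is left for (r1,c2).
row 2 has {H,Be}; column 3 has {H,He,Be,B} — only Li is left for (r2,c3).
row 2 has {H,Li,Be}; column 4 has {Li,Be,B} — only He is left for (r2,c4).
row 5 has {Li,Be,B}; column 2 has {H,Li,Be} — only He is left for (r5,c2).
row 5 has {He,Li,Be,B}; column 4 has {He,Li,Be,B} — only H is left for (r5,c4).
row 2 has {H,He,Li,Be}; column 2 has {H,He,Li,Be} — only B is left for (r2,c2).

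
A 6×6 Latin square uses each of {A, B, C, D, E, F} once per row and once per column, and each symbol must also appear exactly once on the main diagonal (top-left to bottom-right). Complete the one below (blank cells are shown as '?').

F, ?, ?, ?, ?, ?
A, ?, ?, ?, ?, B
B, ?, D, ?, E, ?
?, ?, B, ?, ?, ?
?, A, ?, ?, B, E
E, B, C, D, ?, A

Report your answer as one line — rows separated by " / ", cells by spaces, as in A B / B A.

Cell (r5,c3): row 5 has {A,B,E}; column 3 has {B,C,D} → F.
Cell (r5,c4): row 5 has {A,B,E,F}; column 4 has {D} → C.
Cell (r6,c5): row 6 has {A,B,C,D,E}; column 5 has {B,E} → F.
Cell (r2,c3): row 2 has {A,B}; column 3 has {B,C,D,F} → E.
Cell (r2,c4): row 2 has {A,B,E}; column 4 has {C,D} → F.
Cell (r3,c4): row 3 has {B,D,E}; column 4 has {C,D,F} → A.
Cell (r4,c4): row 4 has {B}; column 4 has {A,C,D,F}; the diagonal has {A,B,D,F} → E.
Cell (r5,c1): row 5 has {A,B,C,E,F}; column 1 has {A,B,E,F} → D.
Cell (r1,c3): row 1 has {F}; column 3 has {B,C,D,E,F} → A.
Cell (r1,c4): row 1 has {A,F}; column 4 has {A,C,D,E,F} → B.
Cell (r2,c2): row 2 has {A,B,E,F}; column 2 has {A,B}; the diagonal has {A,B,D,E,F} → C.
Cell (r2,c5): row 2 has {A,B,C,E,F}; column 5 has {B,E,F} → D.
Cell (r3,c2): row 3 has {A,B,D,E}; column 2 has {A,B,C} → F.
Cell (r3,c6): row 3 has {A,B,D,E,F}; column 6 has {A,B,E} → C.
Cell (r4,c1): row 4 has {B,E}; column 1 has {A,B,D,E,F} → C.
Cell (r4,c2): row 4 has {B,C,E}; column 2 has {A,B,C,F} → D.
Cell (r4,c5): row 4 has {B,C,D,E}; column 5 has {B,D,E,F} → A.
Cell (r4,c6): row 4 has {A,B,C,D,E}; column 6 has {A,B,C,E} → F.
Cell (r1,c2): row 1 has {A,B,F}; column 2 has {A,B,C,D,F} → E.
Cell (r1,c5): row 1 has {A,B,E,F}; column 5 has {A,B,D,E,F} → C.
Cell (r1,c6): row 1 has {A,B,C,E,F}; column 6 has {A,B,C,E,F} → D.

F E A B C D / A C E F D B / B F D A E C / C D B E A F / D A F C B E / E B C D F A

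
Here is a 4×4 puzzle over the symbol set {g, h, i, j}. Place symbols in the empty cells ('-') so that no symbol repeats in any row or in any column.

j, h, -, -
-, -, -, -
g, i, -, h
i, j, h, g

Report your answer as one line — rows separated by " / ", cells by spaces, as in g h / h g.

At row 1, column 4: row 1 has {h,j}; column 4 has {g,h}; that leaves i.
At row 2, column 1: row 2 is empty so far; column 1 has {g,i,j}; that leaves h.
At row 2, column 2: row 2 has {h}; column 2 has {h,i,j}; that leaves g.
At row 2, column 4: row 2 has {g,h}; column 4 has {g,h,i}; that leaves j.
At row 3, column 3: row 3 has {g,h,i}; column 3 has {h}; that leaves j.
At row 1, column 3: row 1 has {h,i,j}; column 3 has {h,j}; that leaves g.
At row 2, column 3: row 2 has {g,h,j}; column 3 has {g,h,j}; that leaves i.

j h g i / h g i j / g i j h / i j h g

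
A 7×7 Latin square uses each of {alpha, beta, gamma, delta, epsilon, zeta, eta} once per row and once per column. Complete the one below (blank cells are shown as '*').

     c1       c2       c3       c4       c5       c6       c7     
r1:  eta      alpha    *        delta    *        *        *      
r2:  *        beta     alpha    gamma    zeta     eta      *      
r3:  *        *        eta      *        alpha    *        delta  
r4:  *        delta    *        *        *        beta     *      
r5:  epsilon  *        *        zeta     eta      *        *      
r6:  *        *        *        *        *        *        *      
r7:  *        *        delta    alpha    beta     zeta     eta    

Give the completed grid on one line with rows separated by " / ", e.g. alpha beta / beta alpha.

At row 2, column 1: row 2 has {alpha,beta,gamma,zeta,eta}; column 1 has {epsilon,eta}; that leaves delta.
At row 2, column 7: row 2 has {alpha,beta,gamma,delta,zeta,eta}; column 7 has {delta,eta}; that leaves epsilon.
At row 5, column 2: row 5 has {epsilon,zeta,eta}; column 2 has {alpha,beta,delta}; that leaves gamma.
At row 5, column 3: row 5 has {gamma,epsilon,zeta,eta}; column 3 has {alpha,delta,eta}; that leaves beta.
At row 5, column 7: row 5 has {beta,gamma,epsilon,zeta,eta}; column 7 has {delta,epsilon,eta}; that leaves alpha.
At row 7, column 1: row 7 has {alpha,beta,delta,zeta,eta}; column 1 has {delta,epsilon,eta}; that leaves gamma.
At row 7, column 2: row 7 has {alpha,beta,gamma,delta,zeta,eta}; column 2 has {alpha,beta,gamma,delta}; that leaves epsilon.
At row 3, column 2: row 3 has {alpha,delta,eta}; column 2 has {alpha,beta,gamma,delta,epsilon}; that leaves zeta.
At row 5, column 6: row 5 has {alpha,beta,gamma,epsilon,zeta,eta}; column 6 has {beta,zeta,eta}; that leaves delta.
At row 6, column 2: row 6 is empty so far; column 2 has {alpha,beta,gamma,delta,epsilon,zeta}; that leaves eta.
At row 3, column 1: row 3 has {alpha,delta,zeta,eta}; column 1 has {gamma,delta,epsilon,eta}; that leaves beta.
At row 3, column 4: row 3 has {alpha,beta,delta,zeta,eta}; column 4 has {alpha,gamma,delta,zeta}; that leaves epsilon.
At row 3, column 6: row 3 has {alpha,beta,delta,epsilon,zeta,eta}; column 6 has {beta,delta,zeta,eta}; that leaves gamma.
At row 4, column 4: row 4 has {beta,delta}; column 4 has {alpha,gamma,delta,epsilon,zeta}; that leaves eta.
At row 6, column 4: row 6 has {eta}; column 4 has {alpha,gamma,delta,epsilon,zeta,eta}; that leaves beta.
At row 1, column 6: row 1 has {alpha,delta,eta}; column 6 has {beta,gamma,delta,zeta,eta}; that leaves epsilon.
At row 6, column 6: row 6 has {beta,eta}; column 6 has {beta,gamma,delta,epsilon,zeta,eta}; that leaves alpha.
At row 1, column 5: row 1 has {alpha,delta,epsilon,eta}; column 5 has {alpha,beta,zeta,eta}; that leaves gamma.
At row 4, column 5: row 4 has {beta,delta,eta}; column 5 has {alpha,beta,gamma,zeta,eta}; that leaves epsilon.
At row 6, column 1: row 6 has {alpha,beta,eta}; column 1 has {beta,gamma,delta,epsilon,eta}; that leaves zeta.
At row 6, column 5: row 6 has {alpha,beta,zeta,eta}; column 5 has {alpha,beta,gamma,epsilon,zeta,eta}; that leaves delta.
At row 6, column 7: row 6 has {alpha,beta,delta,zeta,eta}; column 7 has {alpha,delta,epsilon,eta}; that leaves gamma.
At row 1, column 3: row 1 has {alpha,gamma,delta,epsilon,eta}; column 3 has {alpha,beta,delta,eta}; that leaves zeta.
At row 1, column 7: row 1 has {alpha,gamma,delta,epsilon,zeta,eta}; column 7 has {alpha,gamma,delta,epsilon,eta}; that leaves beta.
At row 4, column 1: row 4 has {beta,delta,epsilon,eta}; column 1 has {beta,gamma,delta,epsilon,zeta,eta}; that leaves alpha.
At row 4, column 3: row 4 has {alpha,beta,delta,epsilon,eta}; column 3 has {alpha,beta,delta,zeta,eta}; that leaves gamma.
At row 4, column 7: row 4 has {alpha,beta,gamma,delta,epsilon,eta}; column 7 has {alpha,beta,gamma,delta,epsilon,eta}; that leaves zeta.
At row 6, column 3: row 6 has {alpha,beta,gamma,delta,zeta,eta}; column 3 has {alpha,beta,gamma,delta,zeta,eta}; that leaves epsilon.

eta alpha zeta delta gamma epsilon beta / delta beta alpha gamma zeta eta epsilon / beta zeta eta epsilon alpha gamma delta / alpha delta gamma eta epsilon beta zeta / epsilon gamma beta zeta eta delta alpha / zeta eta epsilon beta delta alpha gamma / gamma epsilon delta alpha beta zeta eta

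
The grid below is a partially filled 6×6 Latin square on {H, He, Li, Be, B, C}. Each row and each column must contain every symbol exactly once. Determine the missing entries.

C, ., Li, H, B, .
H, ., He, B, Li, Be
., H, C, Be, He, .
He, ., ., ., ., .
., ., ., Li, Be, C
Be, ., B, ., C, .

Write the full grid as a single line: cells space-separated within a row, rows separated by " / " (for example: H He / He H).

At row 1, column 6: row 1 has {H,Li,B,C}; column 6 has {Be,C}; that leaves He.
At row 2, column 2: row 2 has {H,He,Li,Be,B}; column 2 has {H}; that leaves C.
At row 4, column 4: row 4 has {He}; column 4 has {H,Li,Be,B}; that leaves C.
At row 4, column 5: row 4 has {He,C}; column 5 has {He,Li,Be,B,C}; that leaves H.
At row 5, column 1: row 5 has {Li,Be,C}; column 1 has {H,He,Be,C}; that leaves B.
At row 5, column 2: row 5 has {Li,Be,B,C}; column 2 has {H,C}; that leaves He.
At row 5, column 3: row 5 has {He,Li,Be,B,C}; column 3 has {He,Li,B,C}; that leaves H.
At row 6, column 2: row 6 has {Be,B,C}; column 2 has {H,He,C}; that leaves Li.
At row 6, column 4: row 6 has {Li,Be,B,C}; column 4 has {H,Li,Be,B,C}; that leaves He.
At row 6, column 6: row 6 has {He,Li,Be,B,C}; column 6 has {He,Be,C}; that leaves H.
At row 1, column 2: row 1 has {H,He,Li,B,C}; column 2 has {H,He,Li,C}; that leaves Be.
At row 3, column 1: row 3 has {H,He,Be,C}; column 1 has {H,He,Be,B,C}; that leaves Li.
At row 3, column 6: row 3 has {H,He,Li,Be,C}; column 6 has {H,He,Be,C}; that leaves B.
At row 4, column 2: row 4 has {H,He,C}; column 2 has {H,He,Li,Be,C}; that leaves B.
At row 4, column 3: row 4 has {H,He,B,C}; column 3 has {H,He,Li,B,C}; that leaves Be.
At row 4, column 6: row 4 has {H,He,Be,B,C}; column 6 has {H,He,Be,B,C}; that leaves Li.

C Be Li H B He / H C He B Li Be / Li H C Be He B / He B Be C H Li / B He H Li Be C / Be Li B He C H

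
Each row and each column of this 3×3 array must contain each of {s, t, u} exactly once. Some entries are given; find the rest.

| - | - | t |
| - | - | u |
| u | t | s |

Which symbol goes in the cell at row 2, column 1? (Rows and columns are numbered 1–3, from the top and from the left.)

t

row 1 has {t}; column 1 has {u} — only s is left for (r1,c1).
row 1 has {s,t}; column 2 has {t} — only u is left for (r1,c2).
row 2 has {u}; column 1 has {s,u} — only t is left for (r2,c1).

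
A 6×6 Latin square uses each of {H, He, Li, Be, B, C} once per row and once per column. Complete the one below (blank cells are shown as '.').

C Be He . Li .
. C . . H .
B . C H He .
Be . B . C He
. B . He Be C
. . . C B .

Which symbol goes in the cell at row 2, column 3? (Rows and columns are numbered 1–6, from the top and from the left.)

Li

(r1,c4): row 1 has {He,Li,Be,C}; column 4 has {H,He,C}, so it must be B.
(r1,c6): row 1 has {He,Li,Be,B,C}; column 6 has {He,C}, so it must be H.
(r3,c2): row 3 has {H,He,B,C}; column 2 has {Be,B,C}, so it must be Li.
(r3,c6): row 3 has {H,He,Li,B,C}; column 6 has {H,He,C}, so it must be Be.
(r4,c2): row 4 has {He,Be,B,C}; column 2 has {Li,Be,B,C}, so it must be H.
(r4,c4): row 4 has {H,He,Be,B,C}; column 4 has {H,He,B,C}, so it must be Li.
(r6,c2): row 6 has {B,C}; column 2 has {H,Li,Be,B,C}, so it must be He.
(r6,c6): row 6 has {He,B,C}; column 6 has {H,He,Be,C}, so it must be Li.
(r2,c4): row 2 has {H,C}; column 4 has {H,He,Li,B,C}, so it must be Be.
(r2,c6): row 2 has {H,Be,C}; column 6 has {H,He,Li,Be,C}, so it must be B.
(r6,c1): row 6 has {He,Li,B,C}; column 1 has {Be,B,C}, so it must be H.
(r6,c3): row 6 has {H,He,Li,B,C}; column 3 has {He,B,C}, so it must be Be.
(r2,c3): row 2 has {H,Be,B,C}; column 3 has {He,Be,B,C}, so it must be Li.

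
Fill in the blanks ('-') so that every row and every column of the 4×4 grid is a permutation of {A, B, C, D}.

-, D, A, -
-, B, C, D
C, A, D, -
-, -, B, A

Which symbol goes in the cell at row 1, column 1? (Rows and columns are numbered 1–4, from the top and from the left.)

At row 1, column 1: row 1 has {A,D}; column 1 has {C}; that leaves B.

B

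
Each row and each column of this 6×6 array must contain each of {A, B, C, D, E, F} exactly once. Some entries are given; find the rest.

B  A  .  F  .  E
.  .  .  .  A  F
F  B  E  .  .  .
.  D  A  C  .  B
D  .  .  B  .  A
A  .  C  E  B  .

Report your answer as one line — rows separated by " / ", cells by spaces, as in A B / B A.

B A D F C E / C E B D A F / F B E A D C / E D A C F B / D C F B E A / A F C E B D

(r1,c3) = D
(r1,c5) = C
(r2,c3) = B
(r2,c4) = D
(r3,c4) = A
(r3,c5) = D
(r3,c6) = C
(r4,c1) = E
(r4,c5) = F
(r5,c3) = F
(r5,c5) = E
(r6,c2) = F
(r6,c6) = D
(r2,c1) = C
(r2,c2) = E
(r5,c2) = C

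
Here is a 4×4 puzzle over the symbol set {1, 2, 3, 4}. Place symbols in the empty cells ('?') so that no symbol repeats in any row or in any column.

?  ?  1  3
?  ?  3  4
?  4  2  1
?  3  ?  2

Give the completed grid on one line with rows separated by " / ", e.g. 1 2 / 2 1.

Cell (r1,c2): row 1 has {1,3}; column 2 has {3,4} → 2.
Cell (r2,c2): row 2 has {3,4}; column 2 has {2,3,4} → 1.
Cell (r3,c1): row 3 has {1,2,4}; column 1 is empty so far → 3.
Cell (r4,c3): row 4 has {2,3}; column 3 has {1,2,3} → 4.
Cell (r1,c1): row 1 has {1,2,3}; column 1 has {3} → 4.
Cell (r2,c1): row 2 has {1,3,4}; column 1 has {3,4} → 2.
Cell (r4,c1): row 4 has {2,3,4}; column 1 has {2,3,4} → 1.

4 2 1 3 / 2 1 3 4 / 3 4 2 1 / 1 3 4 2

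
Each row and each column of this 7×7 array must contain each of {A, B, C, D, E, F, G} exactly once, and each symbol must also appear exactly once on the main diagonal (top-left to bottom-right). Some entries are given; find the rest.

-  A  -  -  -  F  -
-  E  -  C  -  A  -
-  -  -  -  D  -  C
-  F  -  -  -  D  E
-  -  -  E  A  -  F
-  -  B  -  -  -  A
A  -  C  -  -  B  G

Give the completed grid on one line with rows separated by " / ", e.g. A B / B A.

D A E G C F B / F E G C B A D / G B F A D E C / C F A B G D E / B C D E A G F / E G B D F C A / A D C F E B G

At row 3, column 3: row 3 has {C,D}; column 3 has {B,C}; the diagonal has {A,E,G}; that leaves F.
At row 4, column 4: row 4 has {D,E,F}; column 4 has {C,E}; the diagonal has {A,E,F,G}; that leaves B.
At row 6, column 6: row 6 has {A,B}; column 6 has {A,B,D,F}; the diagonal has {A,B,E,F,G}; that leaves C.
At row 7, column 2: row 7 has {A,B,C,G}; column 2 has {A,E,F}; that leaves D.
At row 7, column 4: row 7 has {A,B,C,D,G}; column 4 has {B,C,E}; that leaves F.
At row 7, column 5: row 7 has {A,B,C,D,F,G}; column 5 has {A,D}; that leaves E.
At row 1, column 1: row 1 has {A,F}; column 1 has {A}; the diagonal has {A,B,C,E,F,G}; that leaves D.
At row 1, column 4: row 1 has {A,D,F}; column 4 has {B,C,E,F}; that leaves G.
At row 1, column 7: row 1 has {A,D,F,G}; column 7 has {A,C,E,F,G}; that leaves B.
At row 2, column 7: row 2 has {A,C,E}; column 7 has {A,B,C,E,F,G}; that leaves D.
At row 3, column 4: row 3 has {C,D,F}; column 4 has {B,C,E,F,G}; that leaves A.
At row 5, column 6: row 5 has {A,E,F}; column 6 has {A,B,C,D,F}; that leaves G.
At row 6, column 2: row 6 has {A,B,C}; column 2 has {A,D,E,F}; that leaves G.
At row 6, column 4: row 6 has {A,B,C,G}; column 4 has {A,B,C,E,F,G}; that leaves D.
At row 6, column 5: row 6 has {A,B,C,D,G}; column 5 has {A,D,E}; that leaves F.
At row 1, column 3: row 1 has {A,B,D,F,G}; column 3 has {B,C,F}; that leaves E.
At row 1, column 5: row 1 has {A,B,D,E,F,G}; column 5 has {A,D,E,F}; that leaves C.
At row 2, column 3: row 2 has {A,C,D,E}; column 3 has {B,C,E,F}; that leaves G.
At row 2, column 5: row 2 has {A,C,D,E,G}; column 5 has {A,C,D,E,F}; that leaves B.
At row 3, column 2: row 3 has {A,C,D,F}; column 2 has {A,D,E,F,G}; that leaves B.
At row 3, column 6: row 3 has {A,B,C,D,F}; column 6 has {A,B,C,D,F,G}; that leaves E.
At row 4, column 3: row 4 has {B,D,E,F}; column 3 has {B,C,E,F,G}; that leaves A.
At row 4, column 5: row 4 has {A,B,D,E,F}; column 5 has {A,B,C,D,E,F}; that leaves G.
At row 5, column 2: row 5 has {A,E,F,G}; column 2 has {A,B,D,E,F,G}; that leaves C.
At row 5, column 3: row 5 has {A,C,E,F,G}; column 3 has {A,B,C,E,F,G}; that leaves D.
At row 6, column 1: row 6 has {A,B,C,D,F,G}; column 1 has {A,D}; that leaves E.
At row 2, column 1: row 2 has {A,B,C,D,E,G}; column 1 has {A,D,E}; that leaves F.
At row 3, column 1: row 3 has {A,B,C,D,E,F}; column 1 has {A,D,E,F}; that leaves G.
At row 4, column 1: row 4 has {A,B,D,E,F,G}; column 1 has {A,D,E,F,G}; that leaves C.
At row 5, column 1: row 5 has {A,C,D,E,F,G}; column 1 has {A,C,D,E,F,G}; that leaves B.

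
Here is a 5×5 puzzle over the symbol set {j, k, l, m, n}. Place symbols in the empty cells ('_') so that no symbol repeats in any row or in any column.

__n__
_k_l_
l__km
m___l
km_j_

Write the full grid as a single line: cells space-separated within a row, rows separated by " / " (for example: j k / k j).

j l n m k / n k m l j / l n j k m / m j k n l / k m l j n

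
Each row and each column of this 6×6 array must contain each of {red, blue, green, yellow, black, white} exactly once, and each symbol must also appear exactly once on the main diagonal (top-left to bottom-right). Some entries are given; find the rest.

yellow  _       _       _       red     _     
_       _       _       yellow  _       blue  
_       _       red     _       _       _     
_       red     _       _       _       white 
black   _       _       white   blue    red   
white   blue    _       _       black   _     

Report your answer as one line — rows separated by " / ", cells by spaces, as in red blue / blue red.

yellow green white blue red black / red white black yellow green blue / blue black red green white yellow / green red blue black yellow white / black yellow green white blue red / white blue yellow red black green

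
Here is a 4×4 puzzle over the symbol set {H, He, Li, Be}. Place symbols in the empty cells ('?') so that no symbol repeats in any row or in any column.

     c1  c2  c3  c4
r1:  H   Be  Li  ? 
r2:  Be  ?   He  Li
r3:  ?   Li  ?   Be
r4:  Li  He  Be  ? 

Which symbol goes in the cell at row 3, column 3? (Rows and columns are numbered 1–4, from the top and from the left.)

H

(r1,c4) = He
(r2,c2) = H
(r3,c1) = He
(r3,c3) = H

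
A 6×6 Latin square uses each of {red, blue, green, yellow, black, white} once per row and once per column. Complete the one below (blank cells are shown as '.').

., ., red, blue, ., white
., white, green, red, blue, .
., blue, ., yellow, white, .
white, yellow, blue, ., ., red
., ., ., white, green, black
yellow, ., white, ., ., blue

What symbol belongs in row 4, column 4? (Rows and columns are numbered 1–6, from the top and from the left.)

green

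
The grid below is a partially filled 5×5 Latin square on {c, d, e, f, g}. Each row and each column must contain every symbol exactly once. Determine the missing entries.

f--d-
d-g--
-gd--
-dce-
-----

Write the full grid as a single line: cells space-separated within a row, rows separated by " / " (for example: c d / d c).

f c e d g / d f g c e / e g d f c / g d c e f / c e f g d

(r1,c3): row 1 has {d,f}; column 3 has {c,d,g}, so it must be e.
(r4,c1): row 4 has {c,d,e}; column 1 has {d,f}, so it must be g.
(r4,c5): row 4 has {c,d,e,g}; column 5 is empty so far, so it must be f.
(r5,c3): row 5 is empty so far; column 3 has {c,d,e,g}, so it must be f.
(r1,c2): row 1 has {d,e,f}; column 2 has {d,g}, so it must be c.
(r1,c5): row 1 has {c,d,e,f}; column 5 has {f}, so it must be g.
(r5,c2): row 5 has {f}; column 2 has {c,d,g}, so it must be e.
(r2,c2): row 2 has {d,g}; column 2 has {c,d,e,g}, so it must be f.
(r2,c4): row 2 has {d,f,g}; column 4 has {d,e}, so it must be c.
(r2,c5): row 2 has {c,d,f,g}; column 5 has {f,g}, so it must be e.
(r3,c4): row 3 has {d,g}; column 4 has {c,d,e}, so it must be f.
(r3,c5): row 3 has {d,f,g}; column 5 has {e,f,g}, so it must be c.
(r5,c1): row 5 has {e,f}; column 1 has {d,f,g}, so it must be c.
(r5,c4): row 5 has {c,e,f}; column 4 has {c,d,e,f}, so it must be g.
(r5,c5): row 5 has {c,e,f,g}; column 5 has {c,e,f,g}, so it must be d.
(r3,c1): row 3 has {c,d,f,g}; column 1 has {c,d,f,g}, so it must be e.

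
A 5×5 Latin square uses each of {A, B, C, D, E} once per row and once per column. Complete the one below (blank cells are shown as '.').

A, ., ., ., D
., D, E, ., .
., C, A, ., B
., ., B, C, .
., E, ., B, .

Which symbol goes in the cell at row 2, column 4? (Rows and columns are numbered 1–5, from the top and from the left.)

A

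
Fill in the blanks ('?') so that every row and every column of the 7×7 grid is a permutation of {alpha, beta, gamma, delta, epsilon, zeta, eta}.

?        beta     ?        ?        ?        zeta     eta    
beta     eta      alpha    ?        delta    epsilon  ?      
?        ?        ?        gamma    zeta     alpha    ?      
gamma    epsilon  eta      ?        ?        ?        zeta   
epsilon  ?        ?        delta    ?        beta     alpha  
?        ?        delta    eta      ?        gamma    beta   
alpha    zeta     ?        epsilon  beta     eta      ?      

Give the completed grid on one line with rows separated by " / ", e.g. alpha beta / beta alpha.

delta beta epsilon alpha gamma zeta eta / beta eta alpha zeta delta epsilon gamma / eta delta beta gamma zeta alpha epsilon / gamma epsilon eta beta alpha delta zeta / epsilon gamma zeta delta eta beta alpha / zeta alpha delta eta epsilon gamma beta / alpha zeta gamma epsilon beta eta delta

Cell (r1,c1): row 1 has {beta,zeta,eta}; column 1 has {alpha,beta,gamma,epsilon} → delta.
Cell (r1,c4): row 1 has {beta,delta,zeta,eta}; column 4 has {gamma,delta,epsilon,eta} → alpha.
Cell (r2,c4): row 2 has {alpha,beta,delta,epsilon,eta}; column 4 has {alpha,gamma,delta,epsilon,eta} → zeta.
Cell (r2,c7): row 2 has {alpha,beta,delta,epsilon,zeta,eta}; column 7 has {alpha,beta,zeta,eta} → gamma.
Cell (r3,c1): row 3 has {alpha,gamma,zeta}; column 1 has {alpha,beta,gamma,delta,epsilon} → eta.
Cell (r3,c2): row 3 has {alpha,gamma,zeta,eta}; column 2 has {beta,epsilon,zeta,eta} → delta.
Cell (r3,c7): row 3 has {alpha,gamma,delta,zeta,eta}; column 7 has {alpha,beta,gamma,zeta,eta} → epsilon.
Cell (r4,c4): row 4 has {gamma,epsilon,zeta,eta}; column 4 has {alpha,gamma,delta,epsilon,zeta,eta} → beta.
Cell (r4,c5): row 4 has {beta,gamma,epsilon,zeta,eta}; column 5 has {beta,delta,zeta} → alpha.
Cell (r4,c6): row 4 has {alpha,beta,gamma,epsilon,zeta,eta}; column 6 has {alpha,beta,gamma,epsilon,zeta,eta} → delta.
Cell (r5,c2): row 5 has {alpha,beta,delta,epsilon}; column 2 has {beta,delta,epsilon,zeta,eta} → gamma.
Cell (r5,c3): row 5 has {alpha,beta,gamma,delta,epsilon}; column 3 has {alpha,delta,eta} → zeta.
Cell (r5,c5): row 5 has {alpha,beta,gamma,delta,epsilon,zeta}; column 5 has {alpha,beta,delta,zeta} → eta.
Cell (r6,c1): row 6 has {beta,gamma,delta,eta}; column 1 has {alpha,beta,gamma,delta,epsilon,eta} → zeta.
Cell (r6,c2): row 6 has {beta,gamma,delta,zeta,eta}; column 2 has {beta,gamma,delta,epsilon,zeta,eta} → alpha.
Cell (r6,c5): row 6 has {alpha,beta,gamma,delta,zeta,eta}; column 5 has {alpha,beta,delta,zeta,eta} → epsilon.
Cell (r7,c3): row 7 has {alpha,beta,epsilon,zeta,eta}; column 3 has {alpha,delta,zeta,eta} → gamma.
Cell (r7,c7): row 7 has {alpha,beta,gamma,epsilon,zeta,eta}; column 7 has {alpha,beta,gamma,epsilon,zeta,eta} → delta.
Cell (r1,c3): row 1 has {alpha,beta,delta,zeta,eta}; column 3 has {alpha,gamma,delta,zeta,eta} → epsilon.
Cell (r1,c5): row 1 has {alpha,beta,delta,epsilon,zeta,eta}; column 5 has {alpha,beta,delta,epsilon,zeta,eta} → gamma.
Cell (r3,c3): row 3 has {alpha,gamma,delta,epsilon,zeta,eta}; column 3 has {alpha,gamma,delta,epsilon,zeta,eta} → beta.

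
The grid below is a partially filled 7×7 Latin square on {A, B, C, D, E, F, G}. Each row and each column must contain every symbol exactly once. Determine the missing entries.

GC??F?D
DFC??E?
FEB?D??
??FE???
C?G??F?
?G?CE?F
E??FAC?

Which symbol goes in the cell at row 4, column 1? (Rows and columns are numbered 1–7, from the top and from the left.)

A

Cell (r5,c5): row 5 has {C,F,G}; column 5 has {A,D,E,F} → B.
Cell (r7,c3): row 7 has {A,C,E,F}; column 3 has {B,C,F,G} → D.
Cell (r2,c5): row 2 has {C,D,E,F}; column 5 has {A,B,D,E,F} → G.
Cell (r4,c5): row 4 has {E,F}; column 5 has {A,B,D,E,F,G} → C.
Cell (r6,c3): row 6 has {C,E,F,G}; column 3 has {B,C,D,F,G} → A.
Cell (r7,c2): row 7 has {A,C,D,E,F}; column 2 has {C,E,F,G} → B.
Cell (r7,c7): row 7 has {A,B,C,D,E,F}; column 7 has {D,F} → G.
Cell (r1,c3): row 1 has {C,D,F,G}; column 3 has {A,B,C,D,F,G} → E.
Cell (r6,c1): row 6 has {A,C,E,F,G}; column 1 has {C,D,E,F,G} → B.
Cell (r6,c6): row 6 has {A,B,C,E,F,G}; column 6 has {C,E,F} → D.
Cell (r4,c1): row 4 has {C,E,F}; column 1 has {B,C,D,E,F,G} → A.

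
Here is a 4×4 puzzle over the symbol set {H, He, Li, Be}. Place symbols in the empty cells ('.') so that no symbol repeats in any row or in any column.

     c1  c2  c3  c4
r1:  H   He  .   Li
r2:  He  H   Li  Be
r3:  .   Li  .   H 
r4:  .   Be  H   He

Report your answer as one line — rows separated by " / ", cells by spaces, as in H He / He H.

H He Be Li / He H Li Be / Be Li He H / Li Be H He

(r1,c3): row 1 has {H,He,Li}; column 3 has {H,Li}, so it must be Be.
(r3,c1): row 3 has {H,Li}; column 1 has {H,He}, so it must be Be.
(r3,c3): row 3 has {H,Li,Be}; column 3 has {H,Li,Be}, so it must be He.
(r4,c1): row 4 has {H,He,Be}; column 1 has {H,He,Be}, so it must be Li.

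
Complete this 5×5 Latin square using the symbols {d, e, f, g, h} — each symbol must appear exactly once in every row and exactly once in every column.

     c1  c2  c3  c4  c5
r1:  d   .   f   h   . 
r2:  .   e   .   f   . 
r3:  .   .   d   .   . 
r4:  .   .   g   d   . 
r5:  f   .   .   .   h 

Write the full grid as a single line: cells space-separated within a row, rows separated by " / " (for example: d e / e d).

d g f h e / g e h f d / h f d e g / e h g d f / f d e g h

(r1,c2): row 1 has {d,f,h}; column 2 has {e}, so it must be g.
(r1,c5): row 1 has {d,f,g,h}; column 5 has {h}, so it must be e.
(r2,c3): row 2 has {e,f}; column 3 has {d,f,g}, so it must be h.
(r4,c5): row 4 has {d,g}; column 5 has {e,h}, so it must be f.
(r5,c2): row 5 has {f,h}; column 2 has {e,g}, so it must be d.
(r5,c3): row 5 has {d,f,h}; column 3 has {d,f,g,h}, so it must be e.
(r5,c4): row 5 has {d,e,f,h}; column 4 has {d,f,h}, so it must be g.
(r2,c1): row 2 has {e,f,h}; column 1 has {d,f}, so it must be g.
(r2,c5): row 2 has {e,f,g,h}; column 5 has {e,f,h}, so it must be d.
(r3,c4): row 3 has {d}; column 4 has {d,f,g,h}, so it must be e.
(r3,c5): row 3 has {d,e}; column 5 has {d,e,f,h}, so it must be g.
(r4,c2): row 4 has {d,f,g}; column 2 has {d,e,g}, so it must be h.
(r3,c1): row 3 has {d,e,g}; column 1 has {d,f,g}, so it must be h.
(r3,c2): row 3 has {d,e,g,h}; column 2 has {d,e,g,h}, so it must be f.
(r4,c1): row 4 has {d,f,g,h}; column 1 has {d,f,g,h}, so it must be e.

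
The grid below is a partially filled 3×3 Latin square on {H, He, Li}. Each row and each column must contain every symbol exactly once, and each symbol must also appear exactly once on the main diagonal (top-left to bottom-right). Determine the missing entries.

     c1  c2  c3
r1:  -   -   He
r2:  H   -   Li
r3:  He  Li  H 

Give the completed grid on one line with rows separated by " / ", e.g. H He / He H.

Li H He / H He Li / He Li H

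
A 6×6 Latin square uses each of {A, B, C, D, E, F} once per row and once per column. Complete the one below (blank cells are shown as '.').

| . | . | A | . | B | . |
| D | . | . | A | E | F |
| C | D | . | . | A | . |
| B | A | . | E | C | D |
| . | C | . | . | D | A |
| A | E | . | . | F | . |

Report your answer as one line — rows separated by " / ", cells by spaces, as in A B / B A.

E F A D B C / D B C A E F / C D B F A E / B A F E C D / F C E B D A / A E D C F B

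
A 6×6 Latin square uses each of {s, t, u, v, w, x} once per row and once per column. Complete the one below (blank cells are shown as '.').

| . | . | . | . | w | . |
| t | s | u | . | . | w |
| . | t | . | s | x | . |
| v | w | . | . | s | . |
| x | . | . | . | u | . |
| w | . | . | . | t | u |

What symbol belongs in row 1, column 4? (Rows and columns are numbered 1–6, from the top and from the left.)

t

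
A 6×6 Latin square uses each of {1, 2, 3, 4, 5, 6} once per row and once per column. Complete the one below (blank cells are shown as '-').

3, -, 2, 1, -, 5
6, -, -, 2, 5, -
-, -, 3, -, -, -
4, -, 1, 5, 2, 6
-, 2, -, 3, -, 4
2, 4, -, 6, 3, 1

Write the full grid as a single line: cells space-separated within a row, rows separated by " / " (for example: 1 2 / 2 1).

At row 1, column 2: row 1 has {1,2,3,5}; column 2 has {2,4}; that leaves 6.
At row 1, column 5: row 1 has {1,2,3,5,6}; column 5 has {2,3,5}; that leaves 4.
At row 2, column 3: row 2 has {2,5,6}; column 3 has {1,2,3}; that leaves 4.
At row 2, column 6: row 2 has {2,4,5,6}; column 6 has {1,4,5,6}; that leaves 3.
At row 3, column 4: row 3 has {3}; column 4 has {1,2,3,5,6}; that leaves 4.
At row 3, column 6: row 3 has {3,4}; column 6 has {1,3,4,5,6}; that leaves 2.
At row 4, column 2: row 4 has {1,2,4,5,6}; column 2 has {2,4,6}; that leaves 3.
At row 6, column 3: row 6 has {1,2,3,4,6}; column 3 has {1,2,3,4}; that leaves 5.
At row 2, column 2: row 2 has {2,3,4,5,6}; column 2 has {2,3,4,6}; that leaves 1.
At row 3, column 2: row 3 has {2,3,4}; column 2 has {1,2,3,4,6}; that leaves 5.
At row 5, column 3: row 5 has {2,3,4}; column 3 has {1,2,3,4,5}; that leaves 6.
At row 5, column 5: row 5 has {2,3,4,6}; column 5 has {2,3,4,5}; that leaves 1.
At row 3, column 1: row 3 has {2,3,4,5}; column 1 has {2,3,4,6}; that leaves 1.
At row 3, column 5: row 3 has {1,2,3,4,5}; column 5 has {1,2,3,4,5}; that leaves 6.
At row 5, column 1: row 5 has {1,2,3,4,6}; column 1 has {1,2,3,4,6}; that leaves 5.

3 6 2 1 4 5 / 6 1 4 2 5 3 / 1 5 3 4 6 2 / 4 3 1 5 2 6 / 5 2 6 3 1 4 / 2 4 5 6 3 1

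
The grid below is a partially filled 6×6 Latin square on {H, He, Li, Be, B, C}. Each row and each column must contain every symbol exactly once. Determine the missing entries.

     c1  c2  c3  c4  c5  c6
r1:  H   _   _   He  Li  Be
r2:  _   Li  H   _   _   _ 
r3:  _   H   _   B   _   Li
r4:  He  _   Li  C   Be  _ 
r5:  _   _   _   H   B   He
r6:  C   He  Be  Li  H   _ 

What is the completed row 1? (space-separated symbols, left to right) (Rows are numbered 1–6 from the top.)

H C B He Li Be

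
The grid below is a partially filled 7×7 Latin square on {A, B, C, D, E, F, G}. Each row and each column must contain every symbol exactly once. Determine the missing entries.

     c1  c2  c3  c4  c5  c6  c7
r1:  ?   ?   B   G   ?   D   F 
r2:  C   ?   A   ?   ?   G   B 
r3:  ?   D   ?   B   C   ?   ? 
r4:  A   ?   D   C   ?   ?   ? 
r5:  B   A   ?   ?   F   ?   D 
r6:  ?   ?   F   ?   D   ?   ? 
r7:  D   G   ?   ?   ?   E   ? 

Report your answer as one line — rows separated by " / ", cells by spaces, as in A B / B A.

E C B G A D F / C F A D E G B / F D E B C A G / A B D C G F E / B A G E F C D / G E F A D B C / D G C F B E A

Cell (r1,c1): row 1 has {B,D,F,G}; column 1 has {A,B,C,D} → E.
Cell (r1,c2): row 1 has {B,D,E,F,G}; column 2 has {A,D,G} → C.
Cell (r1,c5): row 1 has {B,C,D,E,F,G}; column 5 has {C,D,F} → A.
Cell (r2,c5): row 2 has {A,B,C,G}; column 5 has {A,C,D,F} → E.
Cell (r5,c4): row 5 has {A,B,D,F}; column 4 has {B,C,G} → E.
Cell (r5,c6): row 5 has {A,B,D,E,F}; column 6 has {D,E,G} → C.
Cell (r6,c1): row 6 has {D,F}; column 1 has {A,B,C,D,E} → G.
Cell (r6,c4): row 6 has {D,F,G}; column 4 has {B,C,E,G} → A.
Cell (r6,c6): row 6 has {A,D,F,G}; column 6 has {C,D,E,G} → B.
Cell (r7,c3): row 7 has {D,E,G}; column 3 has {A,B,D,F} → C.
Cell (r7,c4): row 7 has {C,D,E,G}; column 4 has {A,B,C,E,G} → F.
Cell (r7,c5): row 7 has {C,D,E,F,G}; column 5 has {A,C,D,E,F} → B.
Cell (r7,c7): row 7 has {B,C,D,E,F,G}; column 7 has {B,D,F} → A.
Cell (r2,c2): row 2 has {A,B,C,E,G}; column 2 has {A,C,D,G} → F.
Cell (r2,c4): row 2 has {A,B,C,E,F,G}; column 4 has {A,B,C,E,F,G} → D.
Cell (r3,c1): row 3 has {B,C,D}; column 1 has {A,B,C,D,E,G} → F.
Cell (r3,c6): row 3 has {B,C,D,F}; column 6 has {B,C,D,E,G} → A.
Cell (r4,c5): row 4 has {A,C,D}; column 5 has {A,B,C,D,E,F} → G.
Cell (r4,c6): row 4 has {A,C,D,G}; column 6 has {A,B,C,D,E,G} → F.
Cell (r4,c7): row 4 has {A,C,D,F,G}; column 7 has {A,B,D,F} → E.
Cell (r5,c3): row 5 has {A,B,C,D,E,F}; column 3 has {A,B,C,D,F} → G.
Cell (r6,c2): row 6 has {A,B,D,F,G}; column 2 has {A,C,D,F,G} → E.
Cell (r6,c7): row 6 has {A,B,D,E,F,G}; column 7 has {A,B,D,E,F} → C.
Cell (r3,c3): row 3 has {A,B,C,D,F}; column 3 has {A,B,C,D,F,G} → E.
Cell (r3,c7): row 3 has {A,B,C,D,E,F}; column 7 has {A,B,C,D,E,F} → G.
Cell (r4,c2): row 4 has {A,C,D,E,F,G}; column 2 has {A,C,D,E,F,G} → B.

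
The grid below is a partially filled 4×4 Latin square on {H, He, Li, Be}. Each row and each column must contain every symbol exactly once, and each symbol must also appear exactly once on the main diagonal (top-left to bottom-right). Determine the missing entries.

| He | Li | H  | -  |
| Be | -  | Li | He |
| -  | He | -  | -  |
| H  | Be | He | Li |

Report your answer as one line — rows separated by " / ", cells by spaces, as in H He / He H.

(r1,c4) = Be
(r2,c2) = H
(r3,c1) = Li
(r3,c3) = Be
(r3,c4) = H

He Li H Be / Be H Li He / Li He Be H / H Be He Li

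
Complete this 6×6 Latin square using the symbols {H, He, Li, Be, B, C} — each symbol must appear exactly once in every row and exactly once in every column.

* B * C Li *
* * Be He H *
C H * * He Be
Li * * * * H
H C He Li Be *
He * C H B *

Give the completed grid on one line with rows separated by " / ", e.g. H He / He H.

Be B H C Li He / B Li Be He H C / C H Li B He Be / Li He B Be C H / H C He Li Be B / He Be C H B Li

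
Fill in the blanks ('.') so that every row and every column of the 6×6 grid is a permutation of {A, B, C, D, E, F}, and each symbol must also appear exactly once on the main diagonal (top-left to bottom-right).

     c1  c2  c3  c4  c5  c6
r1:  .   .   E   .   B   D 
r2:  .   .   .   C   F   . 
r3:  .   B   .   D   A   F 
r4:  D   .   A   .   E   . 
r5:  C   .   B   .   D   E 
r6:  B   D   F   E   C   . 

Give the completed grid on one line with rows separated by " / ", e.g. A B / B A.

F C E A B D / A E D C F B / E B C D A F / D F A B E C / C A B F D E / B D F E C A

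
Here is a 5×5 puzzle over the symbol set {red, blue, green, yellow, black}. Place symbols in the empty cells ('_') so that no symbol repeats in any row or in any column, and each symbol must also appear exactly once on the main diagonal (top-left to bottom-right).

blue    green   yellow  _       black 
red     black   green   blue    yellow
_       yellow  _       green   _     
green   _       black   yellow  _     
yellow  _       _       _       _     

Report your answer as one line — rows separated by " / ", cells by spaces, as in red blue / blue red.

blue green yellow red black / red black green blue yellow / black yellow red green blue / green blue black yellow red / yellow red blue black green

row 1 has {blue,green,yellow,black}; column 4 has {blue,green,yellow} — only red is left for (r1,c4).
row 3 has {green,yellow}; column 1 has {red,blue,green,yellow} — only black is left for (r3,c1).
row 3 has {green,yellow,black}; column 3 has {green,yellow,black}; the diagonal has {blue,yellow,black} — only red is left for (r3,c3).
row 3 has {red,green,yellow,black}; column 5 has {yellow,black} — only blue is left for (r3,c5).
row 4 has {green,yellow,black}; column 5 has {blue,yellow,black} — only red is left for (r4,c5).
row 5 has {yellow}; column 3 has {red,green,yellow,black} — only blue is left for (r5,c3).
row 5 has {blue,yellow}; column 4 has {red,blue,green,yellow} — only black is left for (r5,c4).
row 5 has {blue,yellow,black}; column 5 has {red,blue,yellow,black}; the diagonal has {red,blue,yellow,black} — only green is left for (r5,c5).
row 4 has {red,green,yellow,black}; column 2 has {green,yellow,black} — only blue is left for (r4,c2).
row 5 has {blue,green,yellow,black}; column 2 has {blue,green,yellow,black} — only red is left for (r5,c2).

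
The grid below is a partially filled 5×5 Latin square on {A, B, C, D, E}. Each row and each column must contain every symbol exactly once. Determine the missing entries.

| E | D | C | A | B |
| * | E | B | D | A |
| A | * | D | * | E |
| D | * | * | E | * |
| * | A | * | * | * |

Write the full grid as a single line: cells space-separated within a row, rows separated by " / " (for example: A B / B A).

E D C A B / C E B D A / A C D B E / D B A E C / B A E C D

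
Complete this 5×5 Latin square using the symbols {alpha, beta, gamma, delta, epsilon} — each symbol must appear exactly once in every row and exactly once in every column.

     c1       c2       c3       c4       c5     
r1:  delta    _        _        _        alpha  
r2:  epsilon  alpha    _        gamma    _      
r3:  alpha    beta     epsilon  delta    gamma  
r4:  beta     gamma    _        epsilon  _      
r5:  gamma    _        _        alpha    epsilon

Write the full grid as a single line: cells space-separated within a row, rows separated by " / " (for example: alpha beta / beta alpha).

delta epsilon gamma beta alpha / epsilon alpha delta gamma beta / alpha beta epsilon delta gamma / beta gamma alpha epsilon delta / gamma delta beta alpha epsilon

At row 1, column 2: row 1 has {alpha,delta}; column 2 has {alpha,beta,gamma}; that leaves epsilon.
At row 1, column 4: row 1 has {alpha,delta,epsilon}; column 4 has {alpha,gamma,delta,epsilon}; that leaves beta.
At row 4, column 5: row 4 has {beta,gamma,epsilon}; column 5 has {alpha,gamma,epsilon}; that leaves delta.
At row 5, column 2: row 5 has {alpha,gamma,epsilon}; column 2 has {alpha,beta,gamma,epsilon}; that leaves delta.
At row 5, column 3: row 5 has {alpha,gamma,delta,epsilon}; column 3 has {epsilon}; that leaves beta.
At row 1, column 3: row 1 has {alpha,beta,delta,epsilon}; column 3 has {beta,epsilon}; that leaves gamma.
At row 2, column 3: row 2 has {alpha,gamma,epsilon}; column 3 has {beta,gamma,epsilon}; that leaves delta.
At row 2, column 5: row 2 has {alpha,gamma,delta,epsilon}; column 5 has {alpha,gamma,delta,epsilon}; that leaves beta.
At row 4, column 3: row 4 has {beta,gamma,delta,epsilon}; column 3 has {beta,gamma,delta,epsilon}; that leaves alpha.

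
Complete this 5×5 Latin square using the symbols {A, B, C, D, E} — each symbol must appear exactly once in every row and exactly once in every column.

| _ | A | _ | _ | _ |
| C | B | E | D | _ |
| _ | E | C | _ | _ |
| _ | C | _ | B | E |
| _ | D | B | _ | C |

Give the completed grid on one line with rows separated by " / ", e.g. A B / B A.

E A D C B / C B E D A / B E C A D / D C A B E / A D B E C

Cell (r1,c3): row 1 has {A}; column 3 has {B,C,E} → D.
Cell (r1,c5): row 1 has {A,D}; column 5 has {C,E} → B.
Cell (r2,c5): row 2 has {B,C,D,E}; column 5 has {B,C,E} → A.
Cell (r3,c4): row 3 has {C,E}; column 4 has {B,D} → A.
Cell (r3,c5): row 3 has {A,C,E}; column 5 has {A,B,C,E} → D.
Cell (r4,c3): row 4 has {B,C,E}; column 3 has {B,C,D,E} → A.
Cell (r5,c4): row 5 has {B,C,D}; column 4 has {A,B,D} → E.
Cell (r1,c1): row 1 has {A,B,D}; column 1 has {C} → E.
Cell (r1,c4): row 1 has {A,B,D,E}; column 4 has {A,B,D,E} → C.
Cell (r3,c1): row 3 has {A,C,D,E}; column 1 has {C,E} → B.
Cell (r4,c1): row 4 has {A,B,C,E}; column 1 has {B,C,E} → D.
Cell (r5,c1): row 5 has {B,C,D,E}; column 1 has {B,C,D,E} → A.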